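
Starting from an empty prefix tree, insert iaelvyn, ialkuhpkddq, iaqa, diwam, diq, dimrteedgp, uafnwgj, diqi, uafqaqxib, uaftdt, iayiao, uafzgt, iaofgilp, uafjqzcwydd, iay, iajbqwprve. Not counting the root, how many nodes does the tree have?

Count nodes per top-level branch (shared prefixes stored once):
  'd'-branch (dimrteedgp, diq, diqi, diwam): 15 nodes
  'i'-branch (iaelvyn, iajbqwprve, ialkuhpkddq, iaofgilp, iaqa, iay, iayiao): 36 nodes
  'u'-branch (uafjqzcwydd, uafnwgj, uafqaqxib, uaftdt, uafzgt): 27 nodes
Sum: 78

78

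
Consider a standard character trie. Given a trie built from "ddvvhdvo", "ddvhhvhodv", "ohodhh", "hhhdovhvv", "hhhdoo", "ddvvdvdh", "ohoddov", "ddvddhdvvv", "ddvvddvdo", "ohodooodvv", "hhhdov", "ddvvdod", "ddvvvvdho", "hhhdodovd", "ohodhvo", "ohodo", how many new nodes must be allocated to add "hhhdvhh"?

3

Walking "hhhdvhh" from the root, the first 4 characters ("hhhd") follow existing edges; "v" is the first miss.
Each of the 3 remaining characters creates one node.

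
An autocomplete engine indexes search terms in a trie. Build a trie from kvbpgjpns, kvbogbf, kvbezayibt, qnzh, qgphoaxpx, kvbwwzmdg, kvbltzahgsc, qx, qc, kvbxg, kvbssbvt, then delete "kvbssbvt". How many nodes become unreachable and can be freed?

Walk "kvbssbvt" from the leaf back toward the root, removing each node that no remaining word uses.
The suffix "ssbvt" (5 nodes) is used only by "kvbssbvt"; the node for "kvb" still has the child "p", so pruning stops there.
Nodes removed: 5

5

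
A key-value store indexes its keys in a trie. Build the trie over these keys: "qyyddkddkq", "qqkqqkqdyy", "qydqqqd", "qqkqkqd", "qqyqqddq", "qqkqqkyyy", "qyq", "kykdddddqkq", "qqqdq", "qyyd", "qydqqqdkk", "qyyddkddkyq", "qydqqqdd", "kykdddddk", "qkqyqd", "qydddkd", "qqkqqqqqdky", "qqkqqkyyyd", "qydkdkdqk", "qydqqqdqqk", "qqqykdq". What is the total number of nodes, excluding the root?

86

For each word, the new-node count is its length minus the longest prefix already in the trie:
  "qyyddkddkq" → 10 new (q, y, y, d, d, k, d, d, k, q)
  "qqkqqkqdyy" → prefix "q" already present; 9 new (q, k, q, q, k, q, d, y, y)
  "qydqqqd" → prefix "qy" already present; 5 new (d, q, q, q, d)
  "qqkqkqd" → prefix "qqkq" already present; 3 new (k, q, d)
  "qqyqqddq" → prefix "qq" already present; 6 new (y, q, q, d, d, q)
  "qqkqqkyyy" → prefix "qqkqqk" already present; 3 new (y, y, y)
  "qyq" → prefix "qy" already present; 1 new (q)
  "kykdddddqkq" → 11 new (k, y, k, d, d, d, d, d, q, k, q)
  "qqqdq" → prefix "qq" already present; 3 new (q, d, q)
  "qyyd" → prefix "qyyd" already present; 0 new (none)
  "qydqqqdkk" → prefix "qydqqqd" already present; 2 new (k, k)
  "qyyddkddkyq" → prefix "qyyddkddk" already present; 2 new (y, q)
  "qydqqqdd" → prefix "qydqqqd" already present; 1 new (d)
  "kykdddddk" → prefix "kykddddd" already present; 1 new (k)
  "qkqyqd" → prefix "q" already present; 5 new (k, q, y, q, d)
  "qydddkd" → prefix "qyd" already present; 4 new (d, d, k, d)
  "qqkqqqqqdky" → prefix "qqkqq" already present; 6 new (q, q, q, d, k, y)
  "qqkqqkyyyd" → prefix "qqkqqkyyy" already present; 1 new (d)
  "qydkdkdqk" → prefix "qyd" already present; 6 new (k, d, k, d, q, k)
  "qydqqqdqqk" → prefix "qydqqqd" already present; 3 new (q, q, k)
  "qqqykdq" → prefix "qqq" already present; 4 new (y, k, d, q)
Total nodes = 10 + 9 + 5 + 3 + 6 + 3 + 1 + 11 + 3 + 0 + 2 + 2 + 1 + 1 + 5 + 4 + 6 + 1 + 6 + 3 + 4 = 86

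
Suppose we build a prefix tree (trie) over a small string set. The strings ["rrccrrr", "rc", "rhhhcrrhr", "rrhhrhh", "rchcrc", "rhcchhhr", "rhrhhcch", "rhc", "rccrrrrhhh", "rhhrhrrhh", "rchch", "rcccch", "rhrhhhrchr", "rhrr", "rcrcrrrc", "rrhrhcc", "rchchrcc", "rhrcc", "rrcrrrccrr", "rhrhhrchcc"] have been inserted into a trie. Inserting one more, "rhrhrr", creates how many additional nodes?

Walking "rhrhrr" from the root, the first 4 characters ("rhrh") follow existing edges; "r" is the first miss.
So 6 − 4 = 2 new nodes.

2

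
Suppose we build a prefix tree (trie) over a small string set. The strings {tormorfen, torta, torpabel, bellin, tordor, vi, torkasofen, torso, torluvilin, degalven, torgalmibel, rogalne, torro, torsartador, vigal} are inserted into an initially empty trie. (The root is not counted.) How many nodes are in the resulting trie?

Count nodes per top-level branch (shared prefixes stored once):
  'b'-branch (bellin): 6 nodes
  'd'-branch (degalven): 8 nodes
  'r'-branch (rogalne): 7 nodes
  't'-branch (tordor, torgalmibel, torkasofen, torluvilin, tormorfen, torpabel, torro, torsartador, torso, torta): 52 nodes
  'v'-branch (vi, vigal): 5 nodes
Sum: 78

78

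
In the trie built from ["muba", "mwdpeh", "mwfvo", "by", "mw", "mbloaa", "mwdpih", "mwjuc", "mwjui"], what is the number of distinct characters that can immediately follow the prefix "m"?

3

Walk "m" from the root, arriving at one node.
Characters that immediately follow "m" among the stored strings: {b, u, w}.
That node has 3 child edges.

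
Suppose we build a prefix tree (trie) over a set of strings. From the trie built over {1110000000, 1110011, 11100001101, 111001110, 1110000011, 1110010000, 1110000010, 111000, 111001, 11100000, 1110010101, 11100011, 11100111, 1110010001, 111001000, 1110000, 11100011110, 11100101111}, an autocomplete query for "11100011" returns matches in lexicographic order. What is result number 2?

Filter for "11100011…" and sort: "11100011", "11100011110"
Position 2: 11100011110

11100011110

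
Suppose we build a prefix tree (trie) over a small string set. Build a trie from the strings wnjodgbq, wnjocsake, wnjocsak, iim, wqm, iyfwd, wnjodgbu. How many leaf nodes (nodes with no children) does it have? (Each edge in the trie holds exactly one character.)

A leaf is a node with no children — equivalently, the end of a word that is not a proper prefix of any other stored word.
Those words: "iim", "iyfwd", "wnjocsake", "wnjodgbq", "wnjodgbu", "wqm"
Leaf count: 6

6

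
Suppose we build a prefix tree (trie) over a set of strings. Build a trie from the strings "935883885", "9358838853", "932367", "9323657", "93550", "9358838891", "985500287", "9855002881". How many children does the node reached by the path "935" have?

2

The children of the "935" node are the distinct next characters among strings starting with "935".
Distinct next characters after "935": 5, 8.
That node has 2 child edges.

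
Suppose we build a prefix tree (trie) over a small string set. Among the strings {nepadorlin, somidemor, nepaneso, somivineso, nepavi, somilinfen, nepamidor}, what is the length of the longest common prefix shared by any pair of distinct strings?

4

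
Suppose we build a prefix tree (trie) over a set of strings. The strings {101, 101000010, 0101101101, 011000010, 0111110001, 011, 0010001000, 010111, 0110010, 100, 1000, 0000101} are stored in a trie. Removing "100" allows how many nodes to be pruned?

After clearing the end-marker at "100", prune upward until reaching a node still needed by another word.
Every node on "100" is still needed (e.g. by "1000"), so nothing is freed.
Nodes removed: 0

0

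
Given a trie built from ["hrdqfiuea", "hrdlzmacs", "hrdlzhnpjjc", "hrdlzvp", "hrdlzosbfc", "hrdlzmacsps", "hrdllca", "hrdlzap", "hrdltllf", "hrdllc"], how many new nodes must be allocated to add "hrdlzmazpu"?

The longest prefix of "hrdlzmazpu" already in the trie is "hrdlzma" (length 7).
New nodes needed: |"hrdlzmazpu"| − 7 = 10 − 7 = 3.

3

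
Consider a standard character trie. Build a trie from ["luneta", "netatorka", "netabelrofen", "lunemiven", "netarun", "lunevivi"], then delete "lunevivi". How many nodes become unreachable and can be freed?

4

After clearing the end-marker at "lunevivi", prune upward until reaching a node still needed by another word.
The suffix "vivi" (4 nodes) is used only by "lunevivi"; the node for "lune" still has the child "t", so pruning stops there.
Nodes removed: 4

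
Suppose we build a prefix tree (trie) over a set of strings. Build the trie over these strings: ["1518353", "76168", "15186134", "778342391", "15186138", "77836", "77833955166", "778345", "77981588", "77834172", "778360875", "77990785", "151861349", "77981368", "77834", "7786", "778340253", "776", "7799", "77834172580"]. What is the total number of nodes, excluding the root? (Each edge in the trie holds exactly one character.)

Insert word by word; a character creates a node only if that edge doesn't already exist:
  "1518353" → 7 new (1, 5, 1, 8, 3, 5, 3)
  "76168" → 5 new (7, 6, 1, 6, 8)
  "15186134" → prefix "1518" already present; 4 new (6, 1, 3, 4)
  "778342391" → prefix "7" already present; 8 new (7, 8, 3, 4, 2, 3, 9, 1)
  "15186138" → prefix "1518613" already present; 1 new (8)
  "77836" → prefix "7783" already present; 1 new (6)
  "77833955166" → prefix "7783" already present; 7 new (3, 9, 5, 5, 1, 6, 6)
  "778345" → prefix "77834" already present; 1 new (5)
  "77981588" → prefix "77" already present; 6 new (9, 8, 1, 5, 8, 8)
  "77834172" → prefix "77834" already present; 3 new (1, 7, 2)
  "778360875" → prefix "77836" already present; 4 new (0, 8, 7, 5)
  "77990785" → prefix "779" already present; 5 new (9, 0, 7, 8, 5)
  "151861349" → prefix "15186134" already present; 1 new (9)
  "77981368" → prefix "77981" already present; 3 new (3, 6, 8)
  "77834" → prefix "77834" already present; 0 new (none)
  "7786" → prefix "778" already present; 1 new (6)
  "778340253" → prefix "77834" already present; 4 new (0, 2, 5, 3)
  "776" → prefix "77" already present; 1 new (6)
  "7799" → prefix "7799" already present; 0 new (none)
  "77834172580" → prefix "77834172" already present; 3 new (5, 8, 0)
Total nodes = 7 + 5 + 4 + 8 + 1 + 1 + 7 + 1 + 6 + 3 + 4 + 5 + 1 + 3 + 0 + 1 + 4 + 1 + 0 + 3 = 65

65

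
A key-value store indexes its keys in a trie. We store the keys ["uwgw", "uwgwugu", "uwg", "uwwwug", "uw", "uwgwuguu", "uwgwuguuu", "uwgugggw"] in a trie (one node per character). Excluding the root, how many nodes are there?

Trie structure (* marks end of a word):
(root)
└─ u
   └─ w *
      ├─ g *
      │  ├─ u
      │  │  └─ g
      │  │     └─ g
      │  │        └─ g
      │  │           └─ w *
      │  └─ w *
      │     └─ u
      │        └─ g
      │           └─ u *
      │              └─ u *
      │                 └─ u *
      └─ w
         └─ w
            └─ u
               └─ g *
Counting every labelled node above: 18.

18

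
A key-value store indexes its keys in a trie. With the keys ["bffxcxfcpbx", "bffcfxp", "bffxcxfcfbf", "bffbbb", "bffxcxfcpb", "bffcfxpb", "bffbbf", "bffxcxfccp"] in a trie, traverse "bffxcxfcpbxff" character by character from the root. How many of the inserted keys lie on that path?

Traverse "bffxcxfcpbxff" character by character; count nodes along the way that are marked as word ends.
Prefixes of the query that are stored words: "bffxcxfcpb", "bffxcxfcpbx"
Count: 2

2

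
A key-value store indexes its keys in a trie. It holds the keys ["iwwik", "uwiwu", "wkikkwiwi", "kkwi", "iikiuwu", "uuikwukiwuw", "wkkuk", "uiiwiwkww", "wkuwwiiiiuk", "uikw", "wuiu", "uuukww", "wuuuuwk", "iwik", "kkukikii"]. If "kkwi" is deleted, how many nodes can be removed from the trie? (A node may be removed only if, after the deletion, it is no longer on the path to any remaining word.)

After clearing the end-marker at "kkwi", prune upward until reaching a node still needed by another word.
The suffix "wi" (2 nodes) is used only by "kkwi"; the node for "kk" still has the child "u", so pruning stops there.
Nodes removed: 2

2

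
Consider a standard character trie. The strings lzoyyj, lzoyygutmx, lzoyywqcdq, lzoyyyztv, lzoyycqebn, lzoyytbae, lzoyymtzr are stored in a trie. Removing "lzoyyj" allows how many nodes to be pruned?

1

Walk "lzoyyj" from the leaf back toward the root, removing each node that no remaining word uses.
The suffix "j" (1 node) is used only by "lzoyyj"; the node for "lzoyy" still has the child "g", so pruning stops there.
Nodes removed: 1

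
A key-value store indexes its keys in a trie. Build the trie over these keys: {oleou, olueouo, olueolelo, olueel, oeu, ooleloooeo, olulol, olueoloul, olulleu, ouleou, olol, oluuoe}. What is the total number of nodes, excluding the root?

Count nodes per top-level branch (shared prefixes stored once):
  'o'-branch (oeu, oleou, olol, olueel, olueolelo, olueoloul, olueouo, olulleu, olulol, oluuoe, ooleloooeo, ouleou): 46 nodes
Sum: 46

46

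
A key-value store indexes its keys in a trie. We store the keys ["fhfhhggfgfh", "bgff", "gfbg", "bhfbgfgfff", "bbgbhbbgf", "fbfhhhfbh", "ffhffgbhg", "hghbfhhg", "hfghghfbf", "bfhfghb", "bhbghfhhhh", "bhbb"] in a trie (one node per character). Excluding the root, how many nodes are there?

Count nodes per top-level branch (shared prefixes stored once):
  'b'-branch (bbgbhbbgf, bfhfghb, bgff, bhbb, bhbghfhhhh, bhfbgfgfff): 36 nodes
  'f'-branch (fbfhhhfbh, ffhffgbhg, fhfhhggfgfh): 27 nodes
  'g'-branch (gfbg): 4 nodes
  'h'-branch (hfghghfbf, hghbfhhg): 16 nodes
Sum: 83

83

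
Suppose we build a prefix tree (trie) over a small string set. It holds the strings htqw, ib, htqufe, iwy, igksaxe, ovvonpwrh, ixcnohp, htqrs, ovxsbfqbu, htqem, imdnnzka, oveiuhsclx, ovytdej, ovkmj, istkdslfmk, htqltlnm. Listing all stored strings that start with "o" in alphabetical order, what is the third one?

DFS of the "o" subtree visits, in order: "oveiuhsclx", "ovkmj", "ovvonpwrh", "ovxsbfqbu", "ovytdej"
The 3rd is ovvonpwrh.

ovvonpwrh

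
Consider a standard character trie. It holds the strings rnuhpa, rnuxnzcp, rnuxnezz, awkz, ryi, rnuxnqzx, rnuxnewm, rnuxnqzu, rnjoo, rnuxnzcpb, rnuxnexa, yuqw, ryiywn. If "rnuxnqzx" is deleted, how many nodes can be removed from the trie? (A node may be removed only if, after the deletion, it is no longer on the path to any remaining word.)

Walk "rnuxnqzx" from the leaf back toward the root, removing each node that no remaining word uses.
The suffix "x" (1 node) is used only by "rnuxnqzx"; the node for "rnuxnqz" still has the child "u", so pruning stops there.
Nodes removed: 1

1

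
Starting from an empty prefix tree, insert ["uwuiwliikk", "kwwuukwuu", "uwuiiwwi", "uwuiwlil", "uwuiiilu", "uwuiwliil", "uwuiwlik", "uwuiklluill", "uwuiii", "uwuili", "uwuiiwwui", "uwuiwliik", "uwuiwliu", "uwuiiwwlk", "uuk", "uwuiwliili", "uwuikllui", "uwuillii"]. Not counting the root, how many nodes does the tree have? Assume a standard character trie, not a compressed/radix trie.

For each word, the new-node count is its length minus the longest prefix already in the trie:
  "uwuiwliikk" → 10 new (u, w, u, i, w, l, i, i, k, k)
  "kwwuukwuu" → 9 new (k, w, w, u, u, k, w, u, u)
  "uwuiiwwi" → prefix "uwui" already present; 4 new (i, w, w, i)
  "uwuiwlil" → prefix "uwuiwli" already present; 1 new (l)
  "uwuiiilu" → prefix "uwuii" already present; 3 new (i, l, u)
  "uwuiwliil" → prefix "uwuiwlii" already present; 1 new (l)
  "uwuiwlik" → prefix "uwuiwli" already present; 1 new (k)
  "uwuiklluill" → prefix "uwui" already present; 7 new (k, l, l, u, i, l, l)
  "uwuiii" → prefix "uwuiii" already present; 0 new (none)
  "uwuili" → prefix "uwui" already present; 2 new (l, i)
  "uwuiiwwui" → prefix "uwuiiww" already present; 2 new (u, i)
  "uwuiwliik" → prefix "uwuiwliik" already present; 0 new (none)
  "uwuiwliu" → prefix "uwuiwli" already present; 1 new (u)
  "uwuiiwwlk" → prefix "uwuiiww" already present; 2 new (l, k)
  "uuk" → prefix "u" already present; 2 new (u, k)
  "uwuiwliili" → prefix "uwuiwliil" already present; 1 new (i)
  "uwuikllui" → prefix "uwuikllui" already present; 0 new (none)
  "uwuillii" → prefix "uwuil" already present; 3 new (l, i, i)
Total nodes = 10 + 9 + 4 + 1 + 3 + 1 + 1 + 7 + 0 + 2 + 2 + 0 + 1 + 2 + 2 + 1 + 0 + 3 = 49

49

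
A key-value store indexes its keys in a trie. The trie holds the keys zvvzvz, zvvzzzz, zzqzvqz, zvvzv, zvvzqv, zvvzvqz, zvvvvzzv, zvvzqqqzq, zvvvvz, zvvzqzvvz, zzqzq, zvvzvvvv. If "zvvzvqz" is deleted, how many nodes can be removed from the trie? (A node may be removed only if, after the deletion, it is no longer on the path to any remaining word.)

2

Walk "zvvzvqz" from the leaf back toward the root, removing each node that no remaining word uses.
The suffix "qz" (2 nodes) is used only by "zvvzvqz"; the node for "zvvzv" still has the child "z", so pruning stops there.
Nodes removed: 2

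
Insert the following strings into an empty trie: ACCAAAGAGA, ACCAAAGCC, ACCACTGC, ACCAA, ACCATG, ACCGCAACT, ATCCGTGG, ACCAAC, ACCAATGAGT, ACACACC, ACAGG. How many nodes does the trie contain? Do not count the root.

44

Count nodes per top-level branch (shared prefixes stored once):
  'A'-branch (ACACACC, ACAGG, ACCAA, ACCAAAGAGA, ACCAAAGCC, ACCAAC, ACCAATGAGT, ACCACTGC, ACCATG, ACCGCAACT, ATCCGTGG): 44 nodes
Sum: 44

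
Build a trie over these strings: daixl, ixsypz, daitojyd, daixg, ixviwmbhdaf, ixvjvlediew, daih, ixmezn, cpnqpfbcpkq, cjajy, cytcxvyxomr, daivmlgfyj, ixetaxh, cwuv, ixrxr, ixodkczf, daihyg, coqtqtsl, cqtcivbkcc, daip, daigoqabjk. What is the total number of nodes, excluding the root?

Count nodes per top-level branch (shared prefixes stored once):
  'c'-branch (cjajy, coqtqtsl, cpnqpfbcpkq, cqtcivbkcc, cwuv, cytcxvyxomr): 44 nodes
  'd'-branch (daigoqabjk, daih, daihyg, daip, daitojyd, daivmlgfyj, daixg, daixl): 29 nodes
  'i'-branch (ixetaxh, ixmezn, ixodkczf, ixrxr, ixsypz, ixviwmbhdaf, ixvjvlediew): 41 nodes
Sum: 114

114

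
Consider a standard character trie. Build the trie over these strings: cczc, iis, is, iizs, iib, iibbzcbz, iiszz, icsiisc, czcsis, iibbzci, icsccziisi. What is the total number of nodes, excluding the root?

37

Trace insertions, counting only characters that open a new branch:
  "cczc" → 4 new (c, c, z, c)
  "iis" → 3 new (i, i, s)
  "is" → prefix "i" already present; 1 new (s)
  "iizs" → prefix "ii" already present; 2 new (z, s)
  "iib" → prefix "ii" already present; 1 new (b)
  "iibbzcbz" → prefix "iib" already present; 5 new (b, z, c, b, z)
  "iiszz" → prefix "iis" already present; 2 new (z, z)
  "icsiisc" → prefix "i" already present; 6 new (c, s, i, i, s, c)
  "czcsis" → prefix "c" already present; 5 new (z, c, s, i, s)
  "iibbzci" → prefix "iibbzc" already present; 1 new (i)
  "icsccziisi" → prefix "ics" already present; 7 new (c, c, z, i, i, s, i)
Total nodes = 4 + 3 + 1 + 2 + 1 + 5 + 2 + 6 + 5 + 1 + 7 = 37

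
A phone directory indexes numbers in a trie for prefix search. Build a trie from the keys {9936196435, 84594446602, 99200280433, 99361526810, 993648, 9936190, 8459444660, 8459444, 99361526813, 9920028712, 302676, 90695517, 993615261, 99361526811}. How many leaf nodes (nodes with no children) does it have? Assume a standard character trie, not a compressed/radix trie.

12

A leaf is a node with no children — equivalently, the end of a word that is not a proper prefix of any other stored word.
Those words: "302676", "84594446602", "90695517", "99200280433", "9920028712", "993615261", "99361526810", "99361526811", "99361526813", "9936190", "9936196435", "993648"
Leaf count: 12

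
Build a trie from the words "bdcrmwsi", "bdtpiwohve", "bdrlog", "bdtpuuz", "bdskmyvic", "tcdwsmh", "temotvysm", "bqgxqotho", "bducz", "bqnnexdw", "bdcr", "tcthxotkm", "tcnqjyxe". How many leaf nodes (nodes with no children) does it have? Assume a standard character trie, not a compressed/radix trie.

A leaf is a node with no children — equivalently, the end of a word that is not a proper prefix of any other stored word.
Those words: "bdcrmwsi", "bdrlog", "bdskmyvic", "bdtpiwohve", "bdtpuuz", "bducz", "bqgxqotho", "bqnnexdw", "tcdwsmh", "tcnqjyxe", "tcthxotkm", "temotvysm"
Leaf count: 12

12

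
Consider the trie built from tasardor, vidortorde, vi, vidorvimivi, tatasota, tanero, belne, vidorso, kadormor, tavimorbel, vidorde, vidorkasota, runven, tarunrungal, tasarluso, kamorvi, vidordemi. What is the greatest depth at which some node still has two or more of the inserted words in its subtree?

7

The deepest shared node is where two words last agree before diverging.
"vidorde" and "vidordemi" agree on "vidorde" (7 characters) before diverging; nothing deeper is shared.
Longest shared-prefix length: 7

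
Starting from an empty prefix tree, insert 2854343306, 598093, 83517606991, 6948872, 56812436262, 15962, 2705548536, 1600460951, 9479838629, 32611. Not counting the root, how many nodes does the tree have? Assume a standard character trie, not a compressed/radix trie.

Trace insertions, counting only characters that open a new branch:
  "2854343306" → 10 new (2, 8, 5, 4, 3, 4, 3, 3, 0, 6)
  "598093" → 6 new (5, 9, 8, 0, 9, 3)
  "83517606991" → 11 new (8, 3, 5, 1, 7, 6, 0, 6, 9, 9, 1)
  "6948872" → 7 new (6, 9, 4, 8, 8, 7, 2)
  "56812436262" → prefix "5" already present; 10 new (6, 8, 1, 2, 4, 3, 6, 2, 6, 2)
  "15962" → 5 new (1, 5, 9, 6, 2)
  "2705548536" → prefix "2" already present; 9 new (7, 0, 5, 5, 4, 8, 5, 3, 6)
  "1600460951" → prefix "1" already present; 9 new (6, 0, 0, 4, 6, 0, 9, 5, 1)
  "9479838629" → 10 new (9, 4, 7, 9, 8, 3, 8, 6, 2, 9)
  "32611" → 5 new (3, 2, 6, 1, 1)
Total nodes = 10 + 6 + 11 + 7 + 10 + 5 + 9 + 9 + 10 + 5 = 82

82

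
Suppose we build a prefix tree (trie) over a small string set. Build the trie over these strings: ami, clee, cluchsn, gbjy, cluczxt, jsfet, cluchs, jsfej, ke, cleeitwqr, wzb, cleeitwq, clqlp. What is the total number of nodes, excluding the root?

Trie structure (* marks end of a word):
(root)
├─ a
│  └─ m
│     └─ i *
├─ c
│  └─ l
│     ├─ e
│     │  └─ e *
│     │     └─ i
│     │        └─ t
│     │           └─ w
│     │              └─ q *
│     │                 └─ r *
│     ├─ q
│     │  └─ l
│     │     └─ p *
│     └─ u
│        └─ c
│           ├─ h
│           │  └─ s *
│           │     └─ n *
│           └─ z
│              └─ x
│                 └─ t *
├─ g
│  └─ b
│     └─ j
│        └─ y *
├─ j
│  └─ s
│     └─ f
│        └─ e
│           ├─ j *
│           └─ t *
├─ k
│  └─ e *
└─ w
   └─ z
      └─ b *
Counting every labelled node above: 38.

38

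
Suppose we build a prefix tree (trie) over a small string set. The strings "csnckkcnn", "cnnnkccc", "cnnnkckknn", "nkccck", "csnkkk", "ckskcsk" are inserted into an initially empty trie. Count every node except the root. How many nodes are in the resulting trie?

35

Trie structure (* marks end of a word):
(root)
├─ c
│  ├─ k
│  │  └─ s
│  │     └─ k
│  │        └─ c
│  │           └─ s
│  │              └─ k *
│  ├─ n
│  │  └─ n
│  │     └─ n
│  │        └─ k
│  │           └─ c
│  │              ├─ c
│  │              │  └─ c *
│  │              └─ k
│  │                 └─ k
│  │                    └─ n
│  │                       └─ n *
│  └─ s
│     └─ n
│        ├─ c
│        │  └─ k
│        │     └─ k
│        │        └─ c
│        │           └─ n
│        │              └─ n *
│        └─ k
│           └─ k
│              └─ k *
└─ n
   └─ k
      └─ c
         └─ c
            └─ c
               └─ k *
Counting every labelled node above: 35.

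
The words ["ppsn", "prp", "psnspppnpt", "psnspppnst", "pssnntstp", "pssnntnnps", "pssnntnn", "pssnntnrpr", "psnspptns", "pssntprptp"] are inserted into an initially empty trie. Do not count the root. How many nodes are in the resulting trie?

40

For each word, the new-node count is its length minus the longest prefix already in the trie:
  "ppsn" → 4 new (p, p, s, n)
  "prp" → prefix "p" already present; 2 new (r, p)
  "psnspppnpt" → prefix "p" already present; 9 new (s, n, s, p, p, p, n, p, t)
  "psnspppnst" → prefix "psnspppn" already present; 2 new (s, t)
  "pssnntstp" → prefix "ps" already present; 7 new (s, n, n, t, s, t, p)
  "pssnntnnps" → prefix "pssnnt" already present; 4 new (n, n, p, s)
  "pssnntnn" → prefix "pssnntnn" already present; 0 new (none)
  "pssnntnrpr" → prefix "pssnntn" already present; 3 new (r, p, r)
  "psnspptns" → prefix "psnspp" already present; 3 new (t, n, s)
  "pssntprptp" → prefix "pssn" already present; 6 new (t, p, r, p, t, p)
Total nodes = 4 + 2 + 9 + 2 + 7 + 4 + 0 + 3 + 3 + 6 = 40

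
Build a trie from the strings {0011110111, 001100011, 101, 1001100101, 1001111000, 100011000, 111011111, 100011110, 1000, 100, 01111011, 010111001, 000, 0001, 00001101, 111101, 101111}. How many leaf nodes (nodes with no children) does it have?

Leaves are exactly the stored words that no other stored word extends.
Those words: "00001101", "0001", "001100011", "0011110111", "010111001", "01111011", "100011000", "100011110", "1001100101", "1001111000", "101111", "111011111", "111101"
Leaf count: 13

13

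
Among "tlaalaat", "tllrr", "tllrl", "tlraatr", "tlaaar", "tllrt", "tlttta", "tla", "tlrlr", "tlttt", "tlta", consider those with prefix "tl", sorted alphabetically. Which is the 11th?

DFS of the "tl" subtree visits, in order: "tla", "tlaaar", "tlaalaat", "tllrl", "tllrr", "tllrt", "tlraatr", "tlrlr", "tlta", "tlttt", "tlttta"
The 11th is tlttta.

tlttta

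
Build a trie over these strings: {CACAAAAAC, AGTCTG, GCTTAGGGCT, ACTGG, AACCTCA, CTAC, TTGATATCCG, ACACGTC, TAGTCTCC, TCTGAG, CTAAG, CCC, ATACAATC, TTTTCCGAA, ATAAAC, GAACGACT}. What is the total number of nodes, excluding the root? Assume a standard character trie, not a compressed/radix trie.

Insert word by word; a character creates a node only if that edge doesn't already exist:
  "CACAAAAAC" → 9 new (C, A, C, A, A, A, A, A, C)
  "AGTCTG" → 6 new (A, G, T, C, T, G)
  "GCTTAGGGCT" → 10 new (G, C, T, T, A, G, G, G, C, T)
  "ACTGG" → prefix "A" already present; 4 new (C, T, G, G)
  "AACCTCA" → prefix "A" already present; 6 new (A, C, C, T, C, A)
  "CTAC" → prefix "C" already present; 3 new (T, A, C)
  "TTGATATCCG" → 10 new (T, T, G, A, T, A, T, C, C, G)
  "ACACGTC" → prefix "AC" already present; 5 new (A, C, G, T, C)
  "TAGTCTCC" → prefix "T" already present; 7 new (A, G, T, C, T, C, C)
  "TCTGAG" → prefix "T" already present; 5 new (C, T, G, A, G)
  "CTAAG" → prefix "CTA" already present; 2 new (A, G)
  "CCC" → prefix "C" already present; 2 new (C, C)
  "ATACAATC" → prefix "A" already present; 7 new (T, A, C, A, A, T, C)
  "TTTTCCGAA" → prefix "TT" already present; 7 new (T, T, C, C, G, A, A)
  "ATAAAC" → prefix "ATA" already present; 3 new (A, A, C)
  "GAACGACT" → prefix "G" already present; 7 new (A, A, C, G, A, C, T)
Total nodes = 9 + 6 + 10 + 4 + 6 + 3 + 10 + 5 + 7 + 5 + 2 + 2 + 7 + 7 + 3 + 7 = 93

93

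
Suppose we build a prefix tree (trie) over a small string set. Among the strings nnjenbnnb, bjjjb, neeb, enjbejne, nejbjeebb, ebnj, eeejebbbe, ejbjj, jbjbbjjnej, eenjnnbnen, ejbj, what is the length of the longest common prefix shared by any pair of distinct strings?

The deepest shared node is where two words last agree before diverging.
"ejbj" and "ejbjj" agree on "ejbj" (4 characters) before diverging; nothing deeper is shared.
Longest shared-prefix length: 4

4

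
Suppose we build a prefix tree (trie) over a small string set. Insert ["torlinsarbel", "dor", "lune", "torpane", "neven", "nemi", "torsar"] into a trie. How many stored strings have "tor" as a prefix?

3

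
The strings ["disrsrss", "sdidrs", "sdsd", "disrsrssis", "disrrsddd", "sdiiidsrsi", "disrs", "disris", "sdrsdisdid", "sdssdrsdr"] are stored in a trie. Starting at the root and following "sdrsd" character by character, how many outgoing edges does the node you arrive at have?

Follow the path "sdrsd" to its node, then look at its outgoing edges.
Characters that immediately follow "sdrsd" among the stored strings: {i}.
That node has 1 child edge.

1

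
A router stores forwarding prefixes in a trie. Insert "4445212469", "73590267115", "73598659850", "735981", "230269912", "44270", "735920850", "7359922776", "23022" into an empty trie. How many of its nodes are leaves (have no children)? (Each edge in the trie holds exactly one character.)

9

Leaves are exactly the stored words that no other stored word extends.
Those words: "23022", "230269912", "44270", "4445212469", "73590267115", "735920850", "735981", "73598659850", "7359922776"
Leaf count: 9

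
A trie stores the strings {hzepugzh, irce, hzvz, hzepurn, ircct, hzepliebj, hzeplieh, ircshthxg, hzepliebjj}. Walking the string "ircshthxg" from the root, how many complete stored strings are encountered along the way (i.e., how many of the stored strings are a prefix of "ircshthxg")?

1

Check each prefix of "ircshthxg" against the stored set — each match is an end-marker on the path.
Prefixes of the query that are stored words: "ircshthxg"
Count: 1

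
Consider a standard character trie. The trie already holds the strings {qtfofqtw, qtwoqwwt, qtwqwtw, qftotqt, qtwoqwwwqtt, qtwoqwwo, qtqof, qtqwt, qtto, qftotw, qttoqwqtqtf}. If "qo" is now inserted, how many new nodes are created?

1

The longest prefix of "qo" already in the trie is "q" (length 1).
New nodes needed: |"qo"| − 1 = 2 − 1 = 1.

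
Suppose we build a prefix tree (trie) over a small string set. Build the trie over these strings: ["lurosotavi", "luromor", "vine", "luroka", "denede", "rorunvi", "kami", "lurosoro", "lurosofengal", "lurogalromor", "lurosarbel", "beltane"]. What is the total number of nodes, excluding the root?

Count nodes per top-level branch (shared prefixes stored once):
  'b'-branch (beltane): 7 nodes
  'd'-branch (denede): 6 nodes
  'k'-branch (kami): 4 nodes
  'l'-branch (lurogalromor, luroka, luromor, lurosarbel, lurosofengal, lurosoro, lurosotavi): 36 nodes
  'r'-branch (rorunvi): 7 nodes
  'v'-branch (vine): 4 nodes
Sum: 64

64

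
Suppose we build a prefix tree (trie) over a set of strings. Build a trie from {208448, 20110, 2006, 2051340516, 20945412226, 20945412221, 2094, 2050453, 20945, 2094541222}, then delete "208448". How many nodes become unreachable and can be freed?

A node on "208448"'s path can go only if nothing else ends at it or branches off below it.
The suffix "8448" (4 nodes) is used only by "208448"; the node for "20" still has the child "1", so pruning stops there.
Nodes removed: 4

4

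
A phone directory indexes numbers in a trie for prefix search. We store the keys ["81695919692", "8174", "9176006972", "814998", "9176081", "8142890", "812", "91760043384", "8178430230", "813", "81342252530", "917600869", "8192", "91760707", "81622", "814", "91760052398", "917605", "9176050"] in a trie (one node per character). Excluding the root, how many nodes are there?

Trace insertions, counting only characters that open a new branch:
  "81695919692" → 11 new (8, 1, 6, 9, 5, 9, 1, 9, 6, 9, 2)
  "8174" → prefix "81" already present; 2 new (7, 4)
  "9176006972" → 10 new (9, 1, 7, 6, 0, 0, 6, 9, 7, 2)
  "814998" → prefix "81" already present; 4 new (4, 9, 9, 8)
  "9176081" → prefix "91760" already present; 2 new (8, 1)
  "8142890" → prefix "814" already present; 4 new (2, 8, 9, 0)
  "812" → prefix "81" already present; 1 new (2)
  "91760043384" → prefix "917600" already present; 5 new (4, 3, 3, 8, 4)
  "8178430230" → prefix "817" already present; 7 new (8, 4, 3, 0, 2, 3, 0)
  "813" → prefix "81" already present; 1 new (3)
  "81342252530" → prefix "813" already present; 8 new (4, 2, 2, 5, 2, 5, 3, 0)
  "917600869" → prefix "917600" already present; 3 new (8, 6, 9)
  "8192" → prefix "81" already present; 2 new (9, 2)
  "91760707" → prefix "91760" already present; 3 new (7, 0, 7)
  "81622" → prefix "816" already present; 2 new (2, 2)
  "814" → prefix "814" already present; 0 new (none)
  "91760052398" → prefix "917600" already present; 5 new (5, 2, 3, 9, 8)
  "917605" → prefix "91760" already present; 1 new (5)
  "9176050" → prefix "917605" already present; 1 new (0)
Total nodes = 11 + 2 + 10 + 4 + 2 + 4 + 1 + 5 + 7 + 1 + 8 + 3 + 2 + 3 + 2 + 0 + 5 + 1 + 1 = 72

72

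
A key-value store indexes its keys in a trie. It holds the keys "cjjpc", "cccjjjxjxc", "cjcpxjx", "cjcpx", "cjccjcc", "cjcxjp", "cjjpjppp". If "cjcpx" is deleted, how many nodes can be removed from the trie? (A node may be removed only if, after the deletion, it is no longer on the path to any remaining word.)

0

Walk "cjcpx" from the leaf back toward the root, removing each node that no remaining word uses.
Every node on "cjcpx" is still needed (e.g. by "cjcpxjx"), so nothing is freed.
Nodes removed: 0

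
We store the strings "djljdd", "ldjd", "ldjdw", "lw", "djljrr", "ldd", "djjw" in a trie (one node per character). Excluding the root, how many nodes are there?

17

Trace insertions, counting only characters that open a new branch:
  "djljdd" → 6 new (d, j, l, j, d, d)
  "ldjd" → 4 new (l, d, j, d)
  "ldjdw" → prefix "ldjd" already present; 1 new (w)
  "lw" → prefix "l" already present; 1 new (w)
  "djljrr" → prefix "djlj" already present; 2 new (r, r)
  "ldd" → prefix "ld" already present; 1 new (d)
  "djjw" → prefix "dj" already present; 2 new (j, w)
Total nodes = 6 + 4 + 1 + 1 + 2 + 1 + 2 = 17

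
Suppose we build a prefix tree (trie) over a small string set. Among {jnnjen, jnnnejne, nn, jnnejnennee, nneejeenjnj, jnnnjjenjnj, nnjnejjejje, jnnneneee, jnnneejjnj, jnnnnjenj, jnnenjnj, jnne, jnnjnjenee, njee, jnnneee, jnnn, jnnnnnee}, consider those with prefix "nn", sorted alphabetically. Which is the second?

nneejeenjnj

Words with prefix "nn", in lexicographic order: "nn", "nneejeenjnj", "nnjnejjejje"
Position 2: nneejeenjnj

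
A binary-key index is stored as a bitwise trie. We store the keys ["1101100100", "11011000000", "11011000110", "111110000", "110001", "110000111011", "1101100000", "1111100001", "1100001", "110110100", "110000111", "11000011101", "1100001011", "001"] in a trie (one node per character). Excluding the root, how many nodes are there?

Count nodes per top-level branch (shared prefixes stored once):
  '0'-branch (001): 3 nodes
  '1'-branch (1100001, 1100001011, 110000111, 11000011101, 110000111011, 110001, 1101100000, 11011000000, 11011000110, 1101100100, 110110100, 111110000, 1111100001): 41 nodes
Sum: 44

44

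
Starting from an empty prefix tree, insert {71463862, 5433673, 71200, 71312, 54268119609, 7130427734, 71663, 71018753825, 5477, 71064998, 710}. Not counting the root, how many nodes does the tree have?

56

Insert word by word; a character creates a node only if that edge doesn't already exist:
  "71463862" → 8 new (7, 1, 4, 6, 3, 8, 6, 2)
  "5433673" → 7 new (5, 4, 3, 3, 6, 7, 3)
  "71200" → prefix "71" already present; 3 new (2, 0, 0)
  "71312" → prefix "71" already present; 3 new (3, 1, 2)
  "54268119609" → prefix "54" already present; 9 new (2, 6, 8, 1, 1, 9, 6, 0, 9)
  "7130427734" → prefix "713" already present; 7 new (0, 4, 2, 7, 7, 3, 4)
  "71663" → prefix "71" already present; 3 new (6, 6, 3)
  "71018753825" → prefix "71" already present; 9 new (0, 1, 8, 7, 5, 3, 8, 2, 5)
  "5477" → prefix "54" already present; 2 new (7, 7)
  "71064998" → prefix "710" already present; 5 new (6, 4, 9, 9, 8)
  "710" → prefix "710" already present; 0 new (none)
Total nodes = 8 + 7 + 3 + 3 + 9 + 7 + 3 + 9 + 2 + 5 + 0 = 56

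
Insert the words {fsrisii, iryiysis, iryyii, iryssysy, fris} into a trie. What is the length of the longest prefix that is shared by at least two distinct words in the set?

3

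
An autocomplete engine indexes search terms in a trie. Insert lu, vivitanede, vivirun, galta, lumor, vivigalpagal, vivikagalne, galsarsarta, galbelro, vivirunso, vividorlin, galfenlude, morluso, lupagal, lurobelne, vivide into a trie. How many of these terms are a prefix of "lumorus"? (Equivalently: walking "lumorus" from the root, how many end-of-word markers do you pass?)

2

Traverse "lumorus" character by character; count nodes along the way that are marked as word ends.
Prefixes of the query that are stored words: "lu", "lumor"
Count: 2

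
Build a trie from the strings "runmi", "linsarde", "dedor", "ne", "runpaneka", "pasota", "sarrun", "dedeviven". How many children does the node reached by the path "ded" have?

Follow the path "ded" to its node, then look at its outgoing edges.
Characters that immediately follow "ded" among the stored strings: {e, o}.
That node has 2 child edges.

2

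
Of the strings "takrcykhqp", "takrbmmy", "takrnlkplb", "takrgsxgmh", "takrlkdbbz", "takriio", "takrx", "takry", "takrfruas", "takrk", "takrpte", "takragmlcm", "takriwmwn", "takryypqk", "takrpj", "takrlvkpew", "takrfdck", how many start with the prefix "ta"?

17

Filter for entries beginning with "ta":
Words under "ta": takragmlcm, takrbmmy, takrcykhqp, takrfdck, takrfruas, takrgsxgmh, takriio, takriwmwn, takrk, takrlkdbbz, takrlvkpew, takrnlkplb, takrpj, takrpte, takrx, takry, takryypqk
Count: 17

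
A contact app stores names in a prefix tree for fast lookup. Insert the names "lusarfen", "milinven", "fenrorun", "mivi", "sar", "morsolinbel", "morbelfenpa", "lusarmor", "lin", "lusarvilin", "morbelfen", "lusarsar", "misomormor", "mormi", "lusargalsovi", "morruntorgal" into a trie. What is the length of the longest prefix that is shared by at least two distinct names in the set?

Equivalently: take the maximum, over all pairs, of their longest common prefix length.
e.g. "morbelfen" and "morbelfenpa" share the prefix "morbelfen" of length 9; no pair shares a longer one.
Longest shared-prefix length: 9

9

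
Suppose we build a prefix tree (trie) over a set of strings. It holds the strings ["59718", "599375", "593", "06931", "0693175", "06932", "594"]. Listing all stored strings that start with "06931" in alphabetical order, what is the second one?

0693175

DFS of the "06931" subtree visits, in order: "06931", "0693175"
Position 2: 0693175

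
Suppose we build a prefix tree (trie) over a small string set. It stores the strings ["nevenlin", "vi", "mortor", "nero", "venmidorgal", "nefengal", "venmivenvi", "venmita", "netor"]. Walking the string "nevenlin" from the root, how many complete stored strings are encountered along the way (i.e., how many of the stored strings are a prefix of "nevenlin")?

Walk "nevenlin" from the root; an end-of-word marker is hit whenever a stored word is a prefix of "nevenlin".
Prefixes of the query that are stored words: "nevenlin"
Count: 1

1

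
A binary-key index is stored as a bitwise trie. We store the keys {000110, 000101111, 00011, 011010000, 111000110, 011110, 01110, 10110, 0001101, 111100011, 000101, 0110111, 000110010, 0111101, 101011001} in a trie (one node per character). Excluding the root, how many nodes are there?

For each word, the new-node count is its length minus the longest prefix already in the trie:
  "000110" → 6 new (0, 0, 0, 1, 1, 0)
  "000101111" → prefix "0001" already present; 5 new (0, 1, 1, 1, 1)
  "00011" → prefix "00011" already present; 0 new (none)
  "011010000" → prefix "0" already present; 8 new (1, 1, 0, 1, 0, 0, 0, 0)
  "111000110" → 9 new (1, 1, 1, 0, 0, 0, 1, 1, 0)
  "011110" → prefix "011" already present; 3 new (1, 1, 0)
  "01110" → prefix "0111" already present; 1 new (0)
  "10110" → prefix "1" already present; 4 new (0, 1, 1, 0)
  "0001101" → prefix "000110" already present; 1 new (1)
  "111100011" → prefix "111" already present; 6 new (1, 0, 0, 0, 1, 1)
  "000101" → prefix "000101" already present; 0 new (none)
  "0110111" → prefix "01101" already present; 2 new (1, 1)
  "000110010" → prefix "000110" already present; 3 new (0, 1, 0)
  "0111101" → prefix "011110" already present; 1 new (1)
  "101011001" → prefix "101" already present; 6 new (0, 1, 1, 0, 0, 1)
Total nodes = 6 + 5 + 0 + 8 + 9 + 3 + 1 + 4 + 1 + 6 + 0 + 2 + 3 + 1 + 6 = 55

55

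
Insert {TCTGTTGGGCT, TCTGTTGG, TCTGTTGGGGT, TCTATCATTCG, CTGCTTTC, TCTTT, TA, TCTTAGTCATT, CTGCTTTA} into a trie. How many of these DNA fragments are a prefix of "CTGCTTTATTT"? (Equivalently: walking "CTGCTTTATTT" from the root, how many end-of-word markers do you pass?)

1

Traverse "CTGCTTTATTT" character by character; count nodes along the way that are marked as word ends.
Prefixes of the query that are stored words: "CTGCTTTA"
Count: 1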